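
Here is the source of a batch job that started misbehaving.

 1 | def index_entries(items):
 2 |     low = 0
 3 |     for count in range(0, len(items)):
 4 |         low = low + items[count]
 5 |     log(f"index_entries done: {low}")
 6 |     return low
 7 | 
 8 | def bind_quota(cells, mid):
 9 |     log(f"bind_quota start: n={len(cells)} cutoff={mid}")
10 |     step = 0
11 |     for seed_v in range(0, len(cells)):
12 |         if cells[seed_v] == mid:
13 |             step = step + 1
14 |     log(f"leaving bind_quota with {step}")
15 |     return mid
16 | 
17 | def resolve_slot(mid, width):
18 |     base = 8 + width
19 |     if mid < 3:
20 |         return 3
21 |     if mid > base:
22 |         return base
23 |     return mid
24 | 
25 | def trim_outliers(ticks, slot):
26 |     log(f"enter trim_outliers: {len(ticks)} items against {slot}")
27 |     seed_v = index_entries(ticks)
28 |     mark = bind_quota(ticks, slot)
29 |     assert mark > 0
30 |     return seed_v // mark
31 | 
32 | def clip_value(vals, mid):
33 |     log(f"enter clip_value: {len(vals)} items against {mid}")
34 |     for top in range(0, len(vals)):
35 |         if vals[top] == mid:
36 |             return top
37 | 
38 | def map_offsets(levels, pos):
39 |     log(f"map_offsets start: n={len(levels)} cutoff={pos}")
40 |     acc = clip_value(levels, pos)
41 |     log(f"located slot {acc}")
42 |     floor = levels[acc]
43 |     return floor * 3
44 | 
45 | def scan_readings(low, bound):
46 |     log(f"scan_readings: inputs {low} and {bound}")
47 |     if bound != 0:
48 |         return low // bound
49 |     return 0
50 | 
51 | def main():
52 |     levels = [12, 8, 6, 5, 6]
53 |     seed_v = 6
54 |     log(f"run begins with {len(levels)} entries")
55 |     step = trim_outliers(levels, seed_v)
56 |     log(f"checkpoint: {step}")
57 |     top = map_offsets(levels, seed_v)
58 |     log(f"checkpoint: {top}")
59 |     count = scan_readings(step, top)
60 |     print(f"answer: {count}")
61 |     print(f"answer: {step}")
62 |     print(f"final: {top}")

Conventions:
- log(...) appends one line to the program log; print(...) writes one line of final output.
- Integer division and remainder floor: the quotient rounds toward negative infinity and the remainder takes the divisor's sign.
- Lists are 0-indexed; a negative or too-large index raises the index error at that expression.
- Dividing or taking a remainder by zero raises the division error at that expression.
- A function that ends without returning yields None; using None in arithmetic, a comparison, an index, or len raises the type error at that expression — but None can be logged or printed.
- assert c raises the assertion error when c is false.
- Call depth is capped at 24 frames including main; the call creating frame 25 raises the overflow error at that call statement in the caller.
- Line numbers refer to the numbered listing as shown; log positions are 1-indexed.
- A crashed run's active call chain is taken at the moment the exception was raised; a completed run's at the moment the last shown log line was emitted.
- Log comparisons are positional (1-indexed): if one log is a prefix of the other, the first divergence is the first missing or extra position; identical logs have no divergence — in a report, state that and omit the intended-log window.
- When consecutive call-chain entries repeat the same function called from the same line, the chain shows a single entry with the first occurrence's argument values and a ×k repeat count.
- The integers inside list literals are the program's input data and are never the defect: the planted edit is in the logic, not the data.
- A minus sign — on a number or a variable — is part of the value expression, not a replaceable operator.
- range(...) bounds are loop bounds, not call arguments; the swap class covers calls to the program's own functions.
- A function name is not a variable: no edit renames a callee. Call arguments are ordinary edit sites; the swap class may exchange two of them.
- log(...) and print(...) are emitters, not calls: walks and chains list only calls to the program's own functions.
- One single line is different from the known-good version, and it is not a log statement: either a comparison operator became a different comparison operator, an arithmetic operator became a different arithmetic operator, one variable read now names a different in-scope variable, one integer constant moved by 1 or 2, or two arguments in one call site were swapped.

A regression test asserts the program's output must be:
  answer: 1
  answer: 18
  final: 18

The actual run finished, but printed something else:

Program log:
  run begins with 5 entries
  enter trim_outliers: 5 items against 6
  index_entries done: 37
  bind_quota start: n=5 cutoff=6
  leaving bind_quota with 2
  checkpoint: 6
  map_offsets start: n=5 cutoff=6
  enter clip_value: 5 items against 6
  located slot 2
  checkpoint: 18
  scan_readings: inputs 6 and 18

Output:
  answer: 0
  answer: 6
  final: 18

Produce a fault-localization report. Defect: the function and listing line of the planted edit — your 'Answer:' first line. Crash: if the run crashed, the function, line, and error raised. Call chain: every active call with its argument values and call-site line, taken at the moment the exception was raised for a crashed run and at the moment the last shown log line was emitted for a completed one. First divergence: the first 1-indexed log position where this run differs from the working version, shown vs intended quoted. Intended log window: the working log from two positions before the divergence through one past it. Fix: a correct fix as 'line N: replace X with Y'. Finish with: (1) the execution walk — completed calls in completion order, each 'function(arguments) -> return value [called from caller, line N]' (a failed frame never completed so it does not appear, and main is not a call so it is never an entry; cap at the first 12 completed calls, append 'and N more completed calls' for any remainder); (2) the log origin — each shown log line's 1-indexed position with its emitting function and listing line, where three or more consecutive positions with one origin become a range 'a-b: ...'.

Answer: the defect is in bind_quota at line 15.
Key observation: At log position 6 the runs split — shown 'checkpoint: 6', but the working version logs 'checkpoint: 18'.
Call chain: main -> scan_readings(6, 18) (called at line 59).
First divergence: position 6 — the shown line 'checkpoint: 6' should read 'checkpoint: 18'.
Intended log window:
  4: bind_quota start: n=5 cutoff=6
  5: leaving bind_quota with 2
  6: checkpoint: 18
  7: map_offsets start: n=5 cutoff=6
Execution walk:
  index_entries([12, 8, 6, 5, 6]) -> 37  [called from trim_outliers, line 27]
  bind_quota([12, 8, 6, 5, 6], 6) -> 6  [called from trim_outliers, line 28]
  trim_outliers([12, 8, 6, 5, 6], 6) -> 6  [called from main, line 55]
  clip_value([12, 8, 6, 5, 6], 6) -> 2  [called from map_offsets, line 40]
  map_offsets([12, 8, 6, 5, 6], 6) -> 18  [called from main, line 57]
  scan_readings(6, 18) -> 0  [called from main, line 59]
Log line origins:
  1 — main, line 54
  2 — trim_outliers, line 26
  3 — index_entries, line 5
  4 — bind_quota, line 9
  5 — bind_quota, line 14
  6 — main, line 56
  7 — map_offsets, line 39
  8 — clip_value, line 33
  9 — map_offsets, line 41
  10 — main, line 58
  11 — scan_readings, line 46
A correct fix: line 15: replace `mid` with `step`.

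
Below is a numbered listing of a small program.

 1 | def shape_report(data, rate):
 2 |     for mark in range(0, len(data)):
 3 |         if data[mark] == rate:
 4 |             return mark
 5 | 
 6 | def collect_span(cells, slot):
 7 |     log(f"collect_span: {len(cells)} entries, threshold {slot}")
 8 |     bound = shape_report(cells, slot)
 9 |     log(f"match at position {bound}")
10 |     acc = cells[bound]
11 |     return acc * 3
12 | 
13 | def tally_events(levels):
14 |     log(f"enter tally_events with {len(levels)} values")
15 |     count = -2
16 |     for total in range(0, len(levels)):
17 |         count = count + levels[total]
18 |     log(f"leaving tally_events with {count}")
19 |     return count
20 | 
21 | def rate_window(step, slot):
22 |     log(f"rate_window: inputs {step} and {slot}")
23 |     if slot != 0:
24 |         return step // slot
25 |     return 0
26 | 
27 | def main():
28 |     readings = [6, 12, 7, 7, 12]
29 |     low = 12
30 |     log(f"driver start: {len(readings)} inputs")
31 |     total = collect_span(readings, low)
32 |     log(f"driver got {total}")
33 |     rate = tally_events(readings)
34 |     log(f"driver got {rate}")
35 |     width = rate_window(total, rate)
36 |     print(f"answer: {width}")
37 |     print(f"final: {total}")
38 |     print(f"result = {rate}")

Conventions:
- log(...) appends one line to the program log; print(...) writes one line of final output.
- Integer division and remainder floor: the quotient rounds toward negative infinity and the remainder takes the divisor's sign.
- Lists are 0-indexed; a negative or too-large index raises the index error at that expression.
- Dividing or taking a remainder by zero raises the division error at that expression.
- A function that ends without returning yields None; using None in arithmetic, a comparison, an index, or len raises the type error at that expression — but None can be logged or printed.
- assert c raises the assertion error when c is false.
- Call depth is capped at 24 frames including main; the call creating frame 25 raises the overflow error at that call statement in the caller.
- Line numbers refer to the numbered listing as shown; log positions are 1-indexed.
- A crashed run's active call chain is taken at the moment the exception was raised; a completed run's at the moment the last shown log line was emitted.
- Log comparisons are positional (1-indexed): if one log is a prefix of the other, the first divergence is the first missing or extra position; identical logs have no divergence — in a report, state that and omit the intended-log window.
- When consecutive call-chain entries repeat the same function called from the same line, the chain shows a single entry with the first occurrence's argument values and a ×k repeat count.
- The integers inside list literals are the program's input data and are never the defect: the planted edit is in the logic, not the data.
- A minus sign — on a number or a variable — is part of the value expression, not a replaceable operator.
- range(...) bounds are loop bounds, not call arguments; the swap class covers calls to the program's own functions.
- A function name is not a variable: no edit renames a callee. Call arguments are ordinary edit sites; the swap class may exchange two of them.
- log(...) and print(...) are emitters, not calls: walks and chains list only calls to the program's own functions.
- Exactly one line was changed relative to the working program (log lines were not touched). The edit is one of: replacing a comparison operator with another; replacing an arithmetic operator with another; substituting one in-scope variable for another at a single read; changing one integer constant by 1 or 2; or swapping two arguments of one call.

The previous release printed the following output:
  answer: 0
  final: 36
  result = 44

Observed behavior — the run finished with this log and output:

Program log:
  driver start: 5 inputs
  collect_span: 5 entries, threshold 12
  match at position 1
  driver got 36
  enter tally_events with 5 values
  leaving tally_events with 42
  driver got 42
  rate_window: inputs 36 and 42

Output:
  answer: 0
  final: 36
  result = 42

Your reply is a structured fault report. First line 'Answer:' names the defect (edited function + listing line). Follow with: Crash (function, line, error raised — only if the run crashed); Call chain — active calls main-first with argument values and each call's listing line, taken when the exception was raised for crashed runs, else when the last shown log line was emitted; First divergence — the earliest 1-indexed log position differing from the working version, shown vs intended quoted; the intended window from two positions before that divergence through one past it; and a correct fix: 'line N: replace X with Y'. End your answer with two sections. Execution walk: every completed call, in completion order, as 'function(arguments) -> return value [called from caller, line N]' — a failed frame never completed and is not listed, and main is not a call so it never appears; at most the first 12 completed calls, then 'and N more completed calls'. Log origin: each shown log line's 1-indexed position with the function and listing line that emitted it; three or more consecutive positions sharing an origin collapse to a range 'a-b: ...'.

Answer: the defect is in tally_events at line 15.
The tell: At log position 6 the runs split — shown 'leaving tally_events with 42', but the working version logs 'leaving tally_events with 44'.
Call chain: main -> rate_window(36, 42) (called at line 35).
First divergence: position 6; shown 'leaving tally_events with 42' vs intended 'leaving tally_events with 44'.
Intended log window:
  4: driver got 36
  5: enter tally_events with 5 values
  6: leaving tally_events with 44
  7: driver got 44
Execution walk:
  shape_report([6, 12, 7, 7, 12], 12) -> 1  [called from collect_span, line 8]
  collect_span([6, 12, 7, 7, 12], 12) -> 36  [called from main, line 31]
  tally_events([6, 12, 7, 7, 12]) -> 42  [called from main, line 33]
  rate_window(36, 42) -> 0  [called from main, line 35]
Origin of each log line:
  1: from main, line 30
  2: from collect_span, line 7
  3: from collect_span, line 9
  4: from main, line 32
  5: from tally_events, line 14
  6: from tally_events, line 18
  7: from main, line 34
  8: from rate_window, line 22
A correct fix: line 15: replace `-2` with `0`.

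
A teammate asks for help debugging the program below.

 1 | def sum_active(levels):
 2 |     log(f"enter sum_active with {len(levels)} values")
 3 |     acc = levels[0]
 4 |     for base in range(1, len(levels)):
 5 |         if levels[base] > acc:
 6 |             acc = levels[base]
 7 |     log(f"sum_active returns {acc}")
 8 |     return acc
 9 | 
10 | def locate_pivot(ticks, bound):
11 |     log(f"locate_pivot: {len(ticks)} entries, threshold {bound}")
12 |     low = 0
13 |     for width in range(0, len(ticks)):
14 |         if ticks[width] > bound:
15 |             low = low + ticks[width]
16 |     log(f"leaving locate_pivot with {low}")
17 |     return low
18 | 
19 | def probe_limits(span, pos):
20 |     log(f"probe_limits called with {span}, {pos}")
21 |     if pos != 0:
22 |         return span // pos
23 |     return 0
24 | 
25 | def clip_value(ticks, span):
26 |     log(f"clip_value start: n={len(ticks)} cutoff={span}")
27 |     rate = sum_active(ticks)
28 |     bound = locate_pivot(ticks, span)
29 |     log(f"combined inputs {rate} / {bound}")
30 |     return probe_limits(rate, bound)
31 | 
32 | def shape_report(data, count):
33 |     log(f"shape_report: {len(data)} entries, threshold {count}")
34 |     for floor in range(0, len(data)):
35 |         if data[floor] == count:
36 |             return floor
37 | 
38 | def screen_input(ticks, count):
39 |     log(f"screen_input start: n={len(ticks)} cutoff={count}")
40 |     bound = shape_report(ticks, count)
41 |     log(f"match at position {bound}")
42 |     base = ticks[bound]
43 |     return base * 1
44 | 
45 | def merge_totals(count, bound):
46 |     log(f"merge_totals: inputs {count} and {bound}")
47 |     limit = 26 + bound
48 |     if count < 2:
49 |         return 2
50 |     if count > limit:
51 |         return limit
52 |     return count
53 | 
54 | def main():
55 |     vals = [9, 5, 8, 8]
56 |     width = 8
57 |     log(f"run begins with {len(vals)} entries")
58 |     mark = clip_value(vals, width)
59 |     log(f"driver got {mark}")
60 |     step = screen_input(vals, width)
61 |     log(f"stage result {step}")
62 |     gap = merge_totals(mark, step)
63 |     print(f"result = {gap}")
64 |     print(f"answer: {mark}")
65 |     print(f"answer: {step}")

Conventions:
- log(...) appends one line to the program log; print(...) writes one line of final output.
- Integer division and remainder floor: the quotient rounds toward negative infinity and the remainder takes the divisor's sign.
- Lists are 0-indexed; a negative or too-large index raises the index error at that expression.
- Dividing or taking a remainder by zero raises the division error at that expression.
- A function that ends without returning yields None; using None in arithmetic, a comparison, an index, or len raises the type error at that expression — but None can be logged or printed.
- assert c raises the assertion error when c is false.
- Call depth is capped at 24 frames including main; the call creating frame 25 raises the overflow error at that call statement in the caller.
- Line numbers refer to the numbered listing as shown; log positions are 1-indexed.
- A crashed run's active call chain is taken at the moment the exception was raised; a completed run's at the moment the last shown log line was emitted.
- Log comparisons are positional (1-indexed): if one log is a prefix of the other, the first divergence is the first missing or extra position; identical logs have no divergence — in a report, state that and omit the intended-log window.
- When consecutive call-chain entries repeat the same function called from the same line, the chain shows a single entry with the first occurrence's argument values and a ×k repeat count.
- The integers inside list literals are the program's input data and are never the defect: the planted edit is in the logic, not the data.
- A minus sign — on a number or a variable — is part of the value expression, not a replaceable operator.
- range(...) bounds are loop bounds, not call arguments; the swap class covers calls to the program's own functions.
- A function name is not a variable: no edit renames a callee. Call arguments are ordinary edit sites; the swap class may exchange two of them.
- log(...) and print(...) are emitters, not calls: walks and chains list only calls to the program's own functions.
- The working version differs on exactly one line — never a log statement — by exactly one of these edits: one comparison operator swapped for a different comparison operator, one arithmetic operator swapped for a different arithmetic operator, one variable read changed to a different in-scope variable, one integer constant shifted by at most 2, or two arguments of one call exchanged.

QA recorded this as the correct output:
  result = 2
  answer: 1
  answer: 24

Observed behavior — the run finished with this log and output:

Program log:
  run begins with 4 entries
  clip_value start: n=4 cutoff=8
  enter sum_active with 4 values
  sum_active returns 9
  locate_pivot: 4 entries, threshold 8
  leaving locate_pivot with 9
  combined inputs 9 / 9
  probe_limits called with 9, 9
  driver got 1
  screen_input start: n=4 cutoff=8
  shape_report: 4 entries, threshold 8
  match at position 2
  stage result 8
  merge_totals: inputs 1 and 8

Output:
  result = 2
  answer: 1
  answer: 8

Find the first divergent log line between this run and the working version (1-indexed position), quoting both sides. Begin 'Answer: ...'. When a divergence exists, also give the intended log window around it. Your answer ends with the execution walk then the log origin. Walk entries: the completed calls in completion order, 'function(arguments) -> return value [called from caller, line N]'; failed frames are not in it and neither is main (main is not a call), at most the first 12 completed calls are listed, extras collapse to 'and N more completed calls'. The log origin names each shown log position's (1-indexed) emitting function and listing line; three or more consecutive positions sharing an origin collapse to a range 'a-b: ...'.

Answer: at position 13 the run shows 'stage result 8' where the working version logs 'stage result 24'.
Intended log window:
  11: shape_report: 4 entries, threshold 8
  12: match at position 2
  13: stage result 24
  14: merge_totals: inputs 1 and 24
Execution walk:
  sum_active([9, 5, 8, 8]) -> 9  [called from clip_value, line 27]
  locate_pivot([9, 5, 8, 8], 8) -> 9  [called from clip_value, line 28]
  probe_limits(9, 9) -> 1  [called from clip_value, line 30]
  clip_value([9, 5, 8, 8], 8) -> 1  [called from main, line 58]
  shape_report([9, 5, 8, 8], 8) -> 2  [called from screen_input, line 40]
  screen_input([9, 5, 8, 8], 8) -> 8  [called from main, line 60]
  merge_totals(1, 8) -> 2  [called from main, line 62]
Origin of each log line:
  1: emitted by main (line 57)
  2: emitted by clip_value (line 26)
  3: emitted by sum_active (line 2)
  4: emitted by sum_active (line 7)
  5: emitted by locate_pivot (line 11)
  6: emitted by locate_pivot (line 16)
  7: emitted by clip_value (line 29)
  8: emitted by probe_limits (line 20)
  9: emitted by main (line 59)
  10: emitted by screen_input (line 39)
  11: emitted by shape_report (line 33)
  12: emitted by screen_input (line 41)
  13: emitted by main (line 61)
  14: emitted by merge_totals (line 46)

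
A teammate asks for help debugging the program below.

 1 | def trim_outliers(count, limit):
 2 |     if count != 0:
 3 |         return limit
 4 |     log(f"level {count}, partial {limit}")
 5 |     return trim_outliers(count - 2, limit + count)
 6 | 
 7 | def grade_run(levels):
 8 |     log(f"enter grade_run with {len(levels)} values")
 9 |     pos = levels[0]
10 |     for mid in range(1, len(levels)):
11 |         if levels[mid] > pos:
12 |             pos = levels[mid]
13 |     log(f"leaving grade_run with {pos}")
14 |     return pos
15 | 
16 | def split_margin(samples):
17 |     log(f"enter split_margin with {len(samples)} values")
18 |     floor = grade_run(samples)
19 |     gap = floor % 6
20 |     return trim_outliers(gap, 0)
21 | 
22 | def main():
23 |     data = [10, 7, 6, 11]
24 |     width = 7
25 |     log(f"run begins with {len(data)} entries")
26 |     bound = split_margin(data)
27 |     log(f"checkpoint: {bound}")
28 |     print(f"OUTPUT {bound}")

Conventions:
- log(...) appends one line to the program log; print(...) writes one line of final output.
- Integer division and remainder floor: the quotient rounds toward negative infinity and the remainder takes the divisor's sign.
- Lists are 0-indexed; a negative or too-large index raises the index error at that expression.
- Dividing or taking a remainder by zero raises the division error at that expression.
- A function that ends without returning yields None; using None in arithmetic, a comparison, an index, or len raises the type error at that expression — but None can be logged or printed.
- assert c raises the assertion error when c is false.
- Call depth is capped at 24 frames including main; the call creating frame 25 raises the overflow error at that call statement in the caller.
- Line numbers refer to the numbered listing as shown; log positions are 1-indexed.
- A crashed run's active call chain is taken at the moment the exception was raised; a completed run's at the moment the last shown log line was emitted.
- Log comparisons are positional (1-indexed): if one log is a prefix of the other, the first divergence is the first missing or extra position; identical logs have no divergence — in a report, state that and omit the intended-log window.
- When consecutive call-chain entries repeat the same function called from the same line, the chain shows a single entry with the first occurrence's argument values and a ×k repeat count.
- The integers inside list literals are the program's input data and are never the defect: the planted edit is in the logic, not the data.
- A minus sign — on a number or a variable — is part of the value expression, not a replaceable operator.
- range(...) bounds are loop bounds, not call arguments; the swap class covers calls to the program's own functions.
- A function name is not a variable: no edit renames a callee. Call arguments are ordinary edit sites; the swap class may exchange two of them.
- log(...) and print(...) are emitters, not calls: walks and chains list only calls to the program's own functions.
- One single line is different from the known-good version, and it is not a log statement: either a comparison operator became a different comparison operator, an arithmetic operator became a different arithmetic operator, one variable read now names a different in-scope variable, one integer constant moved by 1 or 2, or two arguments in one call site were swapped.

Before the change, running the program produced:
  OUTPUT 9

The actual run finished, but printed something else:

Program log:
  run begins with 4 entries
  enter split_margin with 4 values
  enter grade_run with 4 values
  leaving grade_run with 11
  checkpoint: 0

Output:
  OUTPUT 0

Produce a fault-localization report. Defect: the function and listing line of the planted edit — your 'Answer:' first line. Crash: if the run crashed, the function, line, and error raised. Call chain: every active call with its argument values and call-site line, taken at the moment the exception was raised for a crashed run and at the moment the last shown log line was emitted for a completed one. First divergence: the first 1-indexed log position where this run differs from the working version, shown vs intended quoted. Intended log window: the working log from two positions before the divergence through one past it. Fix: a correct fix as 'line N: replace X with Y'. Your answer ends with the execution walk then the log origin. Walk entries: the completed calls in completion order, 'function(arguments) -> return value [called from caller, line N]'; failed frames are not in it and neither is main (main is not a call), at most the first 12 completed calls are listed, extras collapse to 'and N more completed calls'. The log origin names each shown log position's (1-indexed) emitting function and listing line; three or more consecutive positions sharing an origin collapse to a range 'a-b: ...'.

Answer: the defect is in trim_outliers at line 2.
Core observation: Position 5 is the first bad log line: 'checkpoint: 0' should read 'level 5, partial 0'.
Call chain: main.
First divergence: at position 5 the run shows 'checkpoint: 0' where the working version logs 'level 5, partial 0'.
Intended log window:
  3: enter grade_run with 4 values
  4: leaving grade_run with 11
  5: level 5, partial 0
  6: level 3, partial 5
Execution walk:
  grade_run([10, 7, 6, 11]) -> 11  [called from split_margin, line 18]
  trim_outliers(5, 0) -> 0  [called from split_margin, line 20]
  split_margin([10, 7, 6, 11]) -> 0  [called from main, line 26]
Log origins:
  1 — main, line 25
  2 — split_margin, line 17
  3 — grade_run, line 8
  4 — grade_run, line 13
  5 — main, line 27
A correct fix: line 2: replace `!=` with `<=`.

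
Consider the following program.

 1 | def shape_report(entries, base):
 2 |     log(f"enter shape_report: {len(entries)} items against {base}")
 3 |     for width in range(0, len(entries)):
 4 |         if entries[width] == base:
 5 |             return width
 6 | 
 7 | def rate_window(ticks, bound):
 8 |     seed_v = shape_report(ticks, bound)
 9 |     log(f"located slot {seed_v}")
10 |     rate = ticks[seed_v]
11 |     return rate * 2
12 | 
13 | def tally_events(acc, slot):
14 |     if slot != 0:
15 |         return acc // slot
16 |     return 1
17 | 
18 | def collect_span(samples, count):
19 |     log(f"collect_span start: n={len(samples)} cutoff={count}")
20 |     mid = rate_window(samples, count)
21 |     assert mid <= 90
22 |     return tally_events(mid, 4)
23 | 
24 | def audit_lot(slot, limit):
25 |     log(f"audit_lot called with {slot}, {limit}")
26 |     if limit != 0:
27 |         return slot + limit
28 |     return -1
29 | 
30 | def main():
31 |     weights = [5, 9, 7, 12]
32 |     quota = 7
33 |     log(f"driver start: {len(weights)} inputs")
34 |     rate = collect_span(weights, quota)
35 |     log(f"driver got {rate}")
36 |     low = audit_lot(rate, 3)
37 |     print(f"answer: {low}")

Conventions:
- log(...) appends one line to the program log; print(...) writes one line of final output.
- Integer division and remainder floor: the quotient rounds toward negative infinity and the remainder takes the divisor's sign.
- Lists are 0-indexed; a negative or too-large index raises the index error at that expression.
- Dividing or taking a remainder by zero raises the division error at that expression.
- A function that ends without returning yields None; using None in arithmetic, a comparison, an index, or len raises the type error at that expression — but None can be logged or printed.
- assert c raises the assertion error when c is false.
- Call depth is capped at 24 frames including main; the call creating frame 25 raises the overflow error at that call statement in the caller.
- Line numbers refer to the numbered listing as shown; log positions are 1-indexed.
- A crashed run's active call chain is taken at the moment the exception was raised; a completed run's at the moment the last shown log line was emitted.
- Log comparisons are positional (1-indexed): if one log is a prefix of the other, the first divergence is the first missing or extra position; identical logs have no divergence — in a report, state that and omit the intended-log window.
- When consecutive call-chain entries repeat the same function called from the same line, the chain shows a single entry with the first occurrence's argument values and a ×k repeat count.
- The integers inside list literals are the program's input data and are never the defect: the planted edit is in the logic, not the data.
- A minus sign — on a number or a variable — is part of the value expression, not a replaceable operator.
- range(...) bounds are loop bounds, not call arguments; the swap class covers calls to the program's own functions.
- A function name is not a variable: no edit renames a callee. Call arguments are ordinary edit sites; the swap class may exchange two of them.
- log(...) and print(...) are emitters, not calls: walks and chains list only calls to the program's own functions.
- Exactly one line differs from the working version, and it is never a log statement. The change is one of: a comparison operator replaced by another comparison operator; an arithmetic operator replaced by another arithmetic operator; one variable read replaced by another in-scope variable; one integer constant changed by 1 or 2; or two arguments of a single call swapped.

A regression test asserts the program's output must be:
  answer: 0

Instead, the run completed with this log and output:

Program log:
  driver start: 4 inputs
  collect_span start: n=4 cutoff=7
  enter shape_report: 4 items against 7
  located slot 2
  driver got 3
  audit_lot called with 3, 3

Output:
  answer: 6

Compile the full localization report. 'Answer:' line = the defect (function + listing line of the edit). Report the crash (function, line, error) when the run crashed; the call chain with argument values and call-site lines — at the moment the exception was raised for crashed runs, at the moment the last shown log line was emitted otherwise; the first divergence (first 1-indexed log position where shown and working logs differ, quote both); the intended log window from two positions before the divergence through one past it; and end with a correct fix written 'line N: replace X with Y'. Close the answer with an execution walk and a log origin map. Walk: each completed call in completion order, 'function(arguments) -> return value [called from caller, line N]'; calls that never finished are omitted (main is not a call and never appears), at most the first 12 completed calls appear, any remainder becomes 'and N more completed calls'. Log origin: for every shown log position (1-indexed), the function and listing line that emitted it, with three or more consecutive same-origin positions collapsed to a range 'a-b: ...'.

Answer: the defect is in audit_lot at line 27.
Key fact: No log line changed; the fault shows up purely in the output.
Call chain: main -> audit_lot(3, 3) (called at line 36).
First divergence: none (the log streams are identical).
Execution walk:
  shape_report([5, 9, 7, 12], 7) -> 2  [called from rate_window, line 8]
  rate_window([5, 9, 7, 12], 7) -> 14  [called from collect_span, line 20]
  tally_events(14, 4) -> 3  [called from collect_span, line 22]
  collect_span([5, 9, 7, 12], 7) -> 3  [called from main, line 34]
  audit_lot(3, 3) -> 6  [called from main, line 36]
Origin of each log line:
  1: logged in main at line 33
  2: logged in collect_span at line 19
  3: logged in shape_report at line 2
  4: logged in rate_window at line 9
  5: logged in main at line 35
  6: logged in audit_lot at line 25
A correct fix: line 27: replace `+` with `%`.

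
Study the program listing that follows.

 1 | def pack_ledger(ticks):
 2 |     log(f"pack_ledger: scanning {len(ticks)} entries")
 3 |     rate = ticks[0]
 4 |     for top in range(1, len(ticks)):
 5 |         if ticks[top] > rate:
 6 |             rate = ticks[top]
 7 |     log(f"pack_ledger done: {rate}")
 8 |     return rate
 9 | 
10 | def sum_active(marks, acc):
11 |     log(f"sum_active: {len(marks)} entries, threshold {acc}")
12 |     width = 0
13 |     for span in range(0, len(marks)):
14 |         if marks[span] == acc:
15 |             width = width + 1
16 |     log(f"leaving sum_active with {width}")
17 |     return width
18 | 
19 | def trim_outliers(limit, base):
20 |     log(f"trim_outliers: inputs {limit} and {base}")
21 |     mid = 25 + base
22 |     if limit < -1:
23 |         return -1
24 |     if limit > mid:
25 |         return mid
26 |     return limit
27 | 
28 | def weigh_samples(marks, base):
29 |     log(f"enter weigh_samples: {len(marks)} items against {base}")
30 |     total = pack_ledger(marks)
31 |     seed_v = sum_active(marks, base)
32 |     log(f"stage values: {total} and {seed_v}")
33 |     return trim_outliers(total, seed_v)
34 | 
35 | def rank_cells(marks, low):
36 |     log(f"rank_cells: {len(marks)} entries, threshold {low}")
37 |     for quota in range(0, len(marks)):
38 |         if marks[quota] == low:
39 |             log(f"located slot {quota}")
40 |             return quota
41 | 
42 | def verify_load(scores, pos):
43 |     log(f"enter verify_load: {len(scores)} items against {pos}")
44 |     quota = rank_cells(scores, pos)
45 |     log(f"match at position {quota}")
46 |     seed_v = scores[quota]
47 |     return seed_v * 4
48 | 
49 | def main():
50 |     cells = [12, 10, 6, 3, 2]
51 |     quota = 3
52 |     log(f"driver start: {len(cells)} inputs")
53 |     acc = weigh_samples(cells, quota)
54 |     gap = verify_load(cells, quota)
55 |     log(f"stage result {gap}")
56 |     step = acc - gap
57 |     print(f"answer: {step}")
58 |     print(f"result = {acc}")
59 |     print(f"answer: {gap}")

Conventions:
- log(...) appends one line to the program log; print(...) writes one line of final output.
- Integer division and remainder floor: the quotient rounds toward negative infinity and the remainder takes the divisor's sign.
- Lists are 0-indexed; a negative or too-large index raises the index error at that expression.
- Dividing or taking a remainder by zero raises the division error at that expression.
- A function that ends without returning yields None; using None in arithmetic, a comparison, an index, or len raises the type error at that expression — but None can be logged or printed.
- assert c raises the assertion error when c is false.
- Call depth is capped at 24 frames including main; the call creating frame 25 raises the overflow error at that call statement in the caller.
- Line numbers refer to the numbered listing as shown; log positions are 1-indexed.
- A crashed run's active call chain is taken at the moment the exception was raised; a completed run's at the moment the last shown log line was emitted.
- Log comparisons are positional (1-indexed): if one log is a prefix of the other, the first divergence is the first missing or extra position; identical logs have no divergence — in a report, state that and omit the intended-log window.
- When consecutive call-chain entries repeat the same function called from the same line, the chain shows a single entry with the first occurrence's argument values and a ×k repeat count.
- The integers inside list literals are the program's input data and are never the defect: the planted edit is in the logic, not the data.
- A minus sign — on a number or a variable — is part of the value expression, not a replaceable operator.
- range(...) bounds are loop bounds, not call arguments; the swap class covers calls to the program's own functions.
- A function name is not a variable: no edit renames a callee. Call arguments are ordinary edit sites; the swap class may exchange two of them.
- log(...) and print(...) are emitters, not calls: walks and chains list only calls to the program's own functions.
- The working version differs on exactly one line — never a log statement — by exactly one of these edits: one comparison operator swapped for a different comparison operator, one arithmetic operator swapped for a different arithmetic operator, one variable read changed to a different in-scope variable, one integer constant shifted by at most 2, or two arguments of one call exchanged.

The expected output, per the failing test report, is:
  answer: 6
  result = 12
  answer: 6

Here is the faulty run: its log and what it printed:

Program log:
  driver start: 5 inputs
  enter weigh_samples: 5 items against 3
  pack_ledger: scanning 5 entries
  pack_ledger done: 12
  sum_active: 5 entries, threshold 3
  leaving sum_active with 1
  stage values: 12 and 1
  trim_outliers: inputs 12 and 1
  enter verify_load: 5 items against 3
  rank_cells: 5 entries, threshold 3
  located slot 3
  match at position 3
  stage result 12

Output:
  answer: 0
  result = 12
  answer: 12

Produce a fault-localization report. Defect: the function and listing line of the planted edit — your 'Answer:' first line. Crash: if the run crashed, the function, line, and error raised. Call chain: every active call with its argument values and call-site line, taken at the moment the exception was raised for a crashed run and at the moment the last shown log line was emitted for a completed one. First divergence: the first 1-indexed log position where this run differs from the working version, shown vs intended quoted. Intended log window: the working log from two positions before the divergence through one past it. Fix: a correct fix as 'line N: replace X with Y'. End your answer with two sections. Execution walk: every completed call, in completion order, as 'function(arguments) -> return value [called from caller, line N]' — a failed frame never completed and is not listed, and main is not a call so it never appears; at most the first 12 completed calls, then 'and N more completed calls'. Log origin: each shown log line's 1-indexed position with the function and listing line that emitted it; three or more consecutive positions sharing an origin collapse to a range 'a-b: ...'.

Answer: the defect is in verify_load at line 47.
Key fact: Position 13 is the first bad log line: 'stage result 12' should read 'stage result 6'.
Call chain: main.
First divergence: position 13 — the shown line 'stage result 12' should read 'stage result 6'.
Intended log window:
  11: located slot 3
  12: match at position 3
  13: stage result 6
Execution walk:
  pack_ledger([12, 10, 6, 3, 2]) -> 12  [called from weigh_samples, line 30]
  sum_active([12, 10, 6, 3, 2], 3) -> 1  [called from weigh_samples, line 31]
  trim_outliers(12, 1) -> 12  [called from weigh_samples, line 33]
  weigh_samples([12, 10, 6, 3, 2], 3) -> 12  [called from main, line 53]
  rank_cells([12, 10, 6, 3, 2], 3) -> 3  [called from verify_load, line 44]
  verify_load([12, 10, 6, 3, 2], 3) -> 12  [called from main, line 54]
Origin of each log line:
  1: from main, line 52
  2: from weigh_samples, line 29
  3: from pack_ledger, line 2
  4: from pack_ledger, line 7
  5: from sum_active, line 11
  6: from sum_active, line 16
  7: from weigh_samples, line 32
  8: from trim_outliers, line 20
  9: from verify_load, line 43
  10: from rank_cells, line 36
  11: from rank_cells, line 39
  12: from verify_load, line 45
  13: from main, line 55
A correct fix: line 47: replace `4` with `2`.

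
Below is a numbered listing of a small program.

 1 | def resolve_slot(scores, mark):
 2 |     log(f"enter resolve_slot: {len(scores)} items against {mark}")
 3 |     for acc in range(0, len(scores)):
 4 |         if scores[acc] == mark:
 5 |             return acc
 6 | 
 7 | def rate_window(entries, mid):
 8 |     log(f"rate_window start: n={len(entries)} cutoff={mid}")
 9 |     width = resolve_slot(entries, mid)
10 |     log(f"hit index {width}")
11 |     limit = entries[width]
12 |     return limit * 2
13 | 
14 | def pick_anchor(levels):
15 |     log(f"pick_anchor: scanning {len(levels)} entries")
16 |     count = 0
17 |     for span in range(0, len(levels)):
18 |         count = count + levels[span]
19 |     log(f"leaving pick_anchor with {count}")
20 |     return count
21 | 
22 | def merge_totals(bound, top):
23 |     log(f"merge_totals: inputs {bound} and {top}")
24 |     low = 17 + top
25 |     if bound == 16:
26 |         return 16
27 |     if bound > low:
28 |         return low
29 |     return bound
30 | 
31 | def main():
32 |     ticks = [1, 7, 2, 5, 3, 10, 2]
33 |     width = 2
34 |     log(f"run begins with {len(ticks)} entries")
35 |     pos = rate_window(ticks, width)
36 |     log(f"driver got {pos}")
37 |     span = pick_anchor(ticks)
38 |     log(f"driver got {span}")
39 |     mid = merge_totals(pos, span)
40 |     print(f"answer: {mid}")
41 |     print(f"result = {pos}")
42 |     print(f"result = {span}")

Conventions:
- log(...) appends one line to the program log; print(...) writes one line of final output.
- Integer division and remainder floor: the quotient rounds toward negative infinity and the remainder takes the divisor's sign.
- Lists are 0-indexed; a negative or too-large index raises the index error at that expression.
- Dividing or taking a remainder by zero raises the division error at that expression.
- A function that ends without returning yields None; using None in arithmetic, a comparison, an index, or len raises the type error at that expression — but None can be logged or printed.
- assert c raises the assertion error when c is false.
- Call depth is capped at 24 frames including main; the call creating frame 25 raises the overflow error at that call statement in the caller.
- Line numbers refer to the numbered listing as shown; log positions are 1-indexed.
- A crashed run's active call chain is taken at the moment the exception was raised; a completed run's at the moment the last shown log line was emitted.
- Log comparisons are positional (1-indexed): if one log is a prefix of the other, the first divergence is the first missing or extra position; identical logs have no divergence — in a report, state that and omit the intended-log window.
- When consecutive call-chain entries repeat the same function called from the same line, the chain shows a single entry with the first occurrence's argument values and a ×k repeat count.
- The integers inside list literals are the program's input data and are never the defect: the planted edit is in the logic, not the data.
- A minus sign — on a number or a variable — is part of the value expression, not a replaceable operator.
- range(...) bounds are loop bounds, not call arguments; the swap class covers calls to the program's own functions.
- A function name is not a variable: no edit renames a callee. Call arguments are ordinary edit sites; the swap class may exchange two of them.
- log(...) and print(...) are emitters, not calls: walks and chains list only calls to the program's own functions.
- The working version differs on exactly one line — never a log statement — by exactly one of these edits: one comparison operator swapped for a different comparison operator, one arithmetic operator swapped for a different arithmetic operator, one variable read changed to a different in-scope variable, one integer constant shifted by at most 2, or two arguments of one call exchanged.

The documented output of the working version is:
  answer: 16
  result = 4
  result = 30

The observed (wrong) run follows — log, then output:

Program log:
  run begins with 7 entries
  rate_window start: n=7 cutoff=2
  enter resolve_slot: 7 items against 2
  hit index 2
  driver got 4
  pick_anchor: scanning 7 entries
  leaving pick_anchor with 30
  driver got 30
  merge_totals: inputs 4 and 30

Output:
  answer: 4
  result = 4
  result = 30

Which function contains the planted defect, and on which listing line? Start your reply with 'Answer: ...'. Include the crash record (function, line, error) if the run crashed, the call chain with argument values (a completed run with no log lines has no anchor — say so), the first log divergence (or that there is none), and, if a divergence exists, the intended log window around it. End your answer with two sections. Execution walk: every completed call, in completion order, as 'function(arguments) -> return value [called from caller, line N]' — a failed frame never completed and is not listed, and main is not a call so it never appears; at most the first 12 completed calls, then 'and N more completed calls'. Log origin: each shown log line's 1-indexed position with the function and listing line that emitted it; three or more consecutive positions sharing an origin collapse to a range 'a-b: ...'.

Answer: the defect is in merge_totals at line 25.
Key fact: The two runs log identically and part ways only at the printed values.
Call chain: main -> merge_totals(4, 30) (called at line 39).
First divergence: none — the logs agree in full.
Execution walk:
  resolve_slot([1, 7, 2, 5, 3, 10, 2], 2) -> 2  [called from rate_window, line 9]
  rate_window([1, 7, 2, 5, 3, 10, 2], 2) -> 4  [called from main, line 35]
  pick_anchor([1, 7, 2, 5, 3, 10, 2]) -> 30  [called from main, line 37]
  merge_totals(4, 30) -> 4  [called from main, line 39]
Log origins:
  1: emitted by main (line 34)
  2: emitted by rate_window (line 8)
  3: emitted by resolve_slot (line 2)
  4: emitted by rate_window (line 10)
  5: emitted by main (line 36)
  6: emitted by pick_anchor (line 15)
  7: emitted by pick_anchor (line 19)
  8: emitted by main (line 38)
  9: emitted by merge_totals (line 23)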